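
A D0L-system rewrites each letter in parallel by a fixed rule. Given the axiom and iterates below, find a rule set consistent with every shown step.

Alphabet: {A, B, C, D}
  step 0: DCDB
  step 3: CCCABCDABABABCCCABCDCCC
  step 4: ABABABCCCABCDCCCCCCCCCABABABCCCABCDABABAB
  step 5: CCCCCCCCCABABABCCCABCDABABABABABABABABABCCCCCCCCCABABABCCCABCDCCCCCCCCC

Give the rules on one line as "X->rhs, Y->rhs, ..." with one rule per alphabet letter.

  step 4 ⇒ step 5: ABABABCCCABCDCCCCCCCCCABABABCCCABCDABABAB ⇒ CC·C·CC·C·CC·C·AB·AB·AB·CC·C·AB·CD·AB·AB·AB·AB·AB·AB·AB·AB·AB·CC·C·CC·C·CC·C·AB·AB·AB·CC·C·AB·CD·CC·C·CC·C·CC·C
    A ↦ CC
    B ↦ C
    C ↦ AB
    D ↦ CD

A->CC, B->C, C->AB, D->CD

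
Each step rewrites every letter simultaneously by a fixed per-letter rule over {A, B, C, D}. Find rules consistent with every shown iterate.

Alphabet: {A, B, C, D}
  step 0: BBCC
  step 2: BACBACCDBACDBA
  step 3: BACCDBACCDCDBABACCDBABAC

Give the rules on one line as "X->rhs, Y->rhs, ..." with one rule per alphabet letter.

A->C, B->BA, C->CD, D->BA

  step 2 ⇒ step 3: BACBACCDBACDBA ⇒ BA·C·CD·BA·C·CD·CD·BA·BA·C·CD·BA·BA·C
    A ↦ C
    B ↦ BA
    C ↦ CD
    D ↦ BA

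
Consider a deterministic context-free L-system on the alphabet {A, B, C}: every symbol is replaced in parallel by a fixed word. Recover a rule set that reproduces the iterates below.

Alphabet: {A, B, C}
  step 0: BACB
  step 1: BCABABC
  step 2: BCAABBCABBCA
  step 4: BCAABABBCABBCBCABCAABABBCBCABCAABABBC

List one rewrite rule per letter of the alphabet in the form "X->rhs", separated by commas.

  step 1 ⇒ step 2: BCABABC ⇒ BC·A·AB·BC·AB·BC·A
    A ↦ AB
    B ↦ BC
    C ↦ A

A->AB, B->BC, C->A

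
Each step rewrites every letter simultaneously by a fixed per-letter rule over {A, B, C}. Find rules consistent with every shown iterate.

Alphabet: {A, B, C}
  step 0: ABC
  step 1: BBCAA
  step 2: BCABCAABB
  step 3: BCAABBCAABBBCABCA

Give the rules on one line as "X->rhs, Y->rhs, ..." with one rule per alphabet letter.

  step 2 ⇒ step 3: BCABCAABB ⇒ BCA·A·B·BCA·A·B·B·BCA·BCA
    A ↦ B
    B ↦ BCA
    C ↦ A

A->B, B->BCA, C->A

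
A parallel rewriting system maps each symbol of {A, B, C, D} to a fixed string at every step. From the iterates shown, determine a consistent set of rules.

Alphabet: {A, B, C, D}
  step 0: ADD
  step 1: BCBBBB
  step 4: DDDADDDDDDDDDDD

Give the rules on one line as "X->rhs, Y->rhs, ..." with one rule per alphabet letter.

A->BC, B->D, C->AD, D->BB

  step 0 ⇒ step 1: ADD ⇒ BC·BB·BB
    A ↦ BC
    D ↦ BB
    B ↦ D  (constrained at step 1)
    C ↦ AD  (constrained at step 1)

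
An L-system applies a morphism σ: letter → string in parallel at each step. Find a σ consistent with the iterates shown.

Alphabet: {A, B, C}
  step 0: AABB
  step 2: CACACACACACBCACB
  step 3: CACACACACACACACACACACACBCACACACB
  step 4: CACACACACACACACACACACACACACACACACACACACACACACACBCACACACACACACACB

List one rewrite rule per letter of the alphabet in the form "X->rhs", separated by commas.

  step 3 ⇒ step 4: CACACACACACACACACACACACBCACACACB ⇒ CA·CA·CA·CA·CA·CA·CA·CA·CA·CA·CA·CA·CA·CA·CA·CA·CA·CA·CA·CA·CA·CA·CA·CB·CA·CA·CA·CA·CA·CA·CA·CB
    A ↦ CA
    B ↦ CB
    C ↦ CA

A->CA, B->CB, C->CA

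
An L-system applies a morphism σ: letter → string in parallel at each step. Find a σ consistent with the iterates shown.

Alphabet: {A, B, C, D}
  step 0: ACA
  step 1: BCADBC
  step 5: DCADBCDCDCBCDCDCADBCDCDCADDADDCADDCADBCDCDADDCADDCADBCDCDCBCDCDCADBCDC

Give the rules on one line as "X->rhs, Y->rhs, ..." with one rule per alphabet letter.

  step 0 ⇒ step 1: ACA ⇒ BC·AD·BC
    A ↦ BC
    C ↦ AD
    B ↦ D  (constrained at step 1)
    D ↦ DC  (constrained at step 1)

A->BC, B->D, C->AD, D->DC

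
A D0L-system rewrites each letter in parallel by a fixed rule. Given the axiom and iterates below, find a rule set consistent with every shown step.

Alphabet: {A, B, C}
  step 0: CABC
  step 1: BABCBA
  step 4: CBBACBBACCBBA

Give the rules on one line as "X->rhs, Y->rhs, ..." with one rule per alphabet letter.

  step 0 ⇒ step 1: CABC ⇒ BA·B·C·BA
    A ↦ B
    B ↦ C
    C ↦ BA

A->B, B->C, C->BA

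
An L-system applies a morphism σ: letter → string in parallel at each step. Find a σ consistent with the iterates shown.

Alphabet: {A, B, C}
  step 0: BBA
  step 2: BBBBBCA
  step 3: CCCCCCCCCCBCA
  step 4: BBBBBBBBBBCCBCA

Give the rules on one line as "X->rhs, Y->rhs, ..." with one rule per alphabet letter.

  step 3 ⇒ step 4: CCCCCCCCCCBCA ⇒ B·B·B·B·B·B·B·B·B·B·CC·B·CA
    A ↦ CA
    B ↦ CC
    C ↦ B

A->CA, B->CC, C->B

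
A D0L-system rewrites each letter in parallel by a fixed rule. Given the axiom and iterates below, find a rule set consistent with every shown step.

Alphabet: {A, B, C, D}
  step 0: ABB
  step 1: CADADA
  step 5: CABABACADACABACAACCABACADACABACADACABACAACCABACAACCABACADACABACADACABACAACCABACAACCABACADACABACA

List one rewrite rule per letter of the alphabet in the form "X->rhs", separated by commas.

A->CA, B->DA, C->BA, D->AC

  step 0 ⇒ step 1: ABB ⇒ CA·DA·DA
    A ↦ CA
    B ↦ DA
    C ↦ BA  (constrained at step 1)
    D ↦ AC  (constrained at step 1)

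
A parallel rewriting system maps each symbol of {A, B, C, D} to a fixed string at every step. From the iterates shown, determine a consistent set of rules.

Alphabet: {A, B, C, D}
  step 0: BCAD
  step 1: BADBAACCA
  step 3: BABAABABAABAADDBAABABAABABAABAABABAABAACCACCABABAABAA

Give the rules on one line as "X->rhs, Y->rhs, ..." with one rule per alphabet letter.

A->BAA, B->BA, C->D, D->CCA

  step 0 ⇒ step 1: BCAD ⇒ BA·D·BAA·CCA
    A ↦ BAA
    B ↦ BA
    C ↦ D
    D ↦ CCA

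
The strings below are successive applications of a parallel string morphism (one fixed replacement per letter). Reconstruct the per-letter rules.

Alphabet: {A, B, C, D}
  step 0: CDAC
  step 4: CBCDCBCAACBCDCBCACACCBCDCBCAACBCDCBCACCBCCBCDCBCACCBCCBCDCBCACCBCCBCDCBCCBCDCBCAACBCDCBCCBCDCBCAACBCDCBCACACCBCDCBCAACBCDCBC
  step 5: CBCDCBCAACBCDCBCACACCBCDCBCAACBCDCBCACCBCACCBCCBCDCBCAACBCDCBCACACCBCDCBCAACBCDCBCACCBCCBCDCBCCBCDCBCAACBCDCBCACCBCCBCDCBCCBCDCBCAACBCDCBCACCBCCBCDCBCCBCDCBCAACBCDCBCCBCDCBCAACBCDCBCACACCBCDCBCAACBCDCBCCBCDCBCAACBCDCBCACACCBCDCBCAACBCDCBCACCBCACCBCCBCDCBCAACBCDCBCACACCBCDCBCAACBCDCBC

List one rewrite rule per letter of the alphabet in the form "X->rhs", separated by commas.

A->AC, B->D, C->CBC, D->AA

  step 4 ⇒ step 5: CBCDCBCAACBCDCBCACACCBCDCBCAACBCDCBCACCBCCBCDCBCACCBCCBCDCBCACCBCCBCDCBCCBCDCBCAACBCDCBCCBCDCBCAACBCDCBCACACCBCDCBCAACBCDCBC ⇒ CBC·D·CBC·AA·CBC·D·CBC·AC·AC·CBC·D·CBC·AA·CBC·D·CBC·AC·CBC·AC·CBC·CBC·D·CBC·AA·CBC·D·CBC·AC·AC·CBC·D·CBC·AA·CBC·D·CBC·AC·CBC·CBC·D·CBC·CBC·D·CBC·AA·CBC·D·CBC·AC·CBC·CBC·D·CBC·CBC·D·CBC·AA·CBC·D·CBC·AC·CBC·CBC·D·CBC·CBC·D·CBC·AA·CBC·D·CBC·CBC·D·CBC·AA·CBC·D·CBC·AC·AC·CBC·D·CBC·AA·CBC·D·CBC·CBC·D·CBC·AA·CBC·D·CBC·AC·AC·CBC·D·CBC·AA·CBC·D·CBC·AC·CBC·AC·CBC·CBC·D·CBC·AA·CBC·D·CBC·AC·AC·CBC·D·CBC·AA·CBC·D·CBC
    A ↦ AC
    B ↦ D
    C ↦ CBC
    D ↦ AA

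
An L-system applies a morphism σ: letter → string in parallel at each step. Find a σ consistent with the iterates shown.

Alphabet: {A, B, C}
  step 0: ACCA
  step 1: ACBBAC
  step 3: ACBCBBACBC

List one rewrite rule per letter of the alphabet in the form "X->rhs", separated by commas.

  step 0 ⇒ step 1: ACCA ⇒ AC·B·B·AC
    A ↦ AC
    C ↦ B
    B ↦ C  (constrained at step 1)

A->AC, B->C, C->B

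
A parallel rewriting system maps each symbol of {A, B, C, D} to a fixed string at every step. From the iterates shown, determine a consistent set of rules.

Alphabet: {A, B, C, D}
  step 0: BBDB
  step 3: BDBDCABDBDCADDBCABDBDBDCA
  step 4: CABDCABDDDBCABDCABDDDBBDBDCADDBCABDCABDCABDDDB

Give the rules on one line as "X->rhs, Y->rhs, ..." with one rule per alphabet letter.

  step 3 ⇒ step 4: BDBDCABDBDCADDBCABDBDBDCA ⇒ CA·BD·CA·BD·DD·B·CA·BD·CA·BD·DD·B·BD·BD·CA·DD·B·CA·BD·CA·BD·CA·BD·DD·B
    A ↦ B
    B ↦ CA
    C ↦ DD
    D ↦ BD

A->B, B->CA, C->DD, D->BD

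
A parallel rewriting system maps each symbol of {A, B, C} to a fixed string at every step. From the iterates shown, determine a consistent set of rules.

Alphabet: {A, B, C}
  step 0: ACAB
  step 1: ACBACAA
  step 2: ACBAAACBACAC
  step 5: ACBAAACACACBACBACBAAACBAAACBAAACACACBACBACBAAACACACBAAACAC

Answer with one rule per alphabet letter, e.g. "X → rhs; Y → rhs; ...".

  step 1 ⇒ step 2: ACBACAA ⇒ AC·B·AA·AC·B·AC·AC
    A ↦ AC
    B ↦ AA
    C ↦ B

A->AC, B->AA, C->B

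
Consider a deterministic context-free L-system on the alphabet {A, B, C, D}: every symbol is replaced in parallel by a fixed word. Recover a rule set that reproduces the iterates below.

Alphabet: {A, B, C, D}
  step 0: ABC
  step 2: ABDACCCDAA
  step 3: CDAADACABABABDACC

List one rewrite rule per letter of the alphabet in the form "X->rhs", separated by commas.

A->C, B->DAA, C->AB, D->DA

  step 2 ⇒ step 3: ABDACCCDAA ⇒ C·DAA·DA·C·AB·AB·AB·DA·C·C
    A ↦ C
    B ↦ DAA
    C ↦ AB
    D ↦ DA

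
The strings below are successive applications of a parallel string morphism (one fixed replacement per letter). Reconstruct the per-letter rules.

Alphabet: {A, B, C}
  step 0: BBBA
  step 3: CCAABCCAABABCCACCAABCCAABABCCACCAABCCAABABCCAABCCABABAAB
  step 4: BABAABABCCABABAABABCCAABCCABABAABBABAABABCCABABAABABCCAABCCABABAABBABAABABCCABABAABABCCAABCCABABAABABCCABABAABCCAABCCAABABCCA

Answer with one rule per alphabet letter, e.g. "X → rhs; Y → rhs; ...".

  step 3 ⇒ step 4: CCAABCCAABABCCACCAABCCAABABCCACCAABCCAABABCCAABCCABABAAB ⇒ BA·BA·AB·AB·CCA·BA·BA·AB·AB·CCA·AB·CCA·BA·BA·AB·BA·BA·AB·AB·CCA·BA·BA·AB·AB·CCA·AB·CCA·BA·BA·AB·BA·BA·AB·AB·CCA·BA·BA·AB·AB·CCA·AB·CCA·BA·BA·AB·AB·CCA·BA·BA·AB·CCA·AB·CCA·AB·AB·CCA
    A ↦ AB
    B ↦ CCA
    C ↦ BA

A->AB, B->CCA, C->BA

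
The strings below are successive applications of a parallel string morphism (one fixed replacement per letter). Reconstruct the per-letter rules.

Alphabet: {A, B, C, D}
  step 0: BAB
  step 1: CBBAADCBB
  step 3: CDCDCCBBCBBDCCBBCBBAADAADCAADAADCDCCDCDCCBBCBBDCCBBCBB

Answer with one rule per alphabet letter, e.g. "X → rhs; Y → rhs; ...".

  step 0 ⇒ step 1: BAB ⇒ CBB·AAD·CBB
    A ↦ AAD
    B ↦ CBB
    C ↦ DC  (constrained at step 1)
    D ↦ C  (constrained at step 1)

A->AAD, B->CBB, C->DC, D->C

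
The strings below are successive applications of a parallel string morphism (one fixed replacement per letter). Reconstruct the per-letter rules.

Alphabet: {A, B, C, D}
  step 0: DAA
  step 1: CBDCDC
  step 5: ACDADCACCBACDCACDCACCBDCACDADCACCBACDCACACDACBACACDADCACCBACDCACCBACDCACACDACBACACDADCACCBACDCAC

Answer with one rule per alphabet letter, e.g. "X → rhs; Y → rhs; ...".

  step 0 ⇒ step 1: DAA ⇒ CB·DC·DC
    A ↦ DC
    D ↦ CB
    B ↦ DA  (constrained at step 1)
    C ↦ AC  (constrained at step 1)

A->DC, B->DA, C->AC, D->CB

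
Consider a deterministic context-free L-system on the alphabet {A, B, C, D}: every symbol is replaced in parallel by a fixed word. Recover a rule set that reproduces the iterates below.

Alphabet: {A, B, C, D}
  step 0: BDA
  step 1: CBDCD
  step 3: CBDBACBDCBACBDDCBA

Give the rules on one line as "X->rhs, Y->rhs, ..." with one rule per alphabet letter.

A->D, B->CB, C->BA, D->DC

  step 0 ⇒ step 1: BDA ⇒ CB·DC·D
    A ↦ D
    B ↦ CB
    D ↦ DC
    C ↦ BA  (constrained at step 1)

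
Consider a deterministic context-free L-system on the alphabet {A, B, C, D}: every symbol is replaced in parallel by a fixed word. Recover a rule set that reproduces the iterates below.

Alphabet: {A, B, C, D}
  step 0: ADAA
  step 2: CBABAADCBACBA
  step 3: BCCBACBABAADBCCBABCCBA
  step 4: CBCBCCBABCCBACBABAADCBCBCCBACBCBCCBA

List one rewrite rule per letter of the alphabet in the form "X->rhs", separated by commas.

  step 3 ⇒ step 4: BCCBACBABAADBCCBABCCBA ⇒ C·BC·BC·C·BA·BC·C·BA·C·BA·BA·AD·C·BC·BC·C·BA·C·BC·BC·C·BA
    A ↦ BA
    B ↦ C
    C ↦ BC
    D ↦ AD

A->BA, B->C, C->BC, D->AD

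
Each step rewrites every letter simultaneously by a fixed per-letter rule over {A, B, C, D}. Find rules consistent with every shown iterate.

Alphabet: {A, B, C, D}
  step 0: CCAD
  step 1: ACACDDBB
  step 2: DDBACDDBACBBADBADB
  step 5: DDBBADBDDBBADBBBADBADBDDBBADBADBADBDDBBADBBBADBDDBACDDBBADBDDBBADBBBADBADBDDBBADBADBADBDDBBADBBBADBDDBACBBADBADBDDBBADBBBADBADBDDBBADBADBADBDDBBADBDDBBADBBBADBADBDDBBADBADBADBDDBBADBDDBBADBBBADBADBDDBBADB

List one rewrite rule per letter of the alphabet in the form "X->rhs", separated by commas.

A->DDB, B->ADB, C->AC, D->B

  step 1 ⇒ step 2: ACACDDBB ⇒ DDB·AC·DDB·AC·B·B·ADB·ADB
    A ↦ DDB
    B ↦ ADB
    C ↦ AC
    D ↦ B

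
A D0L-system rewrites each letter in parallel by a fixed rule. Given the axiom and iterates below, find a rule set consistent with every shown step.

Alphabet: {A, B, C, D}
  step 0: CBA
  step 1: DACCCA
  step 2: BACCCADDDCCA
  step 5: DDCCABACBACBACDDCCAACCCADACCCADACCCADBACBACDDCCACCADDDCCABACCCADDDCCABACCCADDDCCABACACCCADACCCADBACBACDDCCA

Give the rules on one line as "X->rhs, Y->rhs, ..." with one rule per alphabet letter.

  step 1 ⇒ step 2: DACCCA ⇒ BAC·CCA·D·D·D·CCA
    A ↦ CCA
    C ↦ D
    D ↦ BAC
  step 0 ⇒ step 1: CBA ⇒ D·AC·CCA
    B ↦ AC

A->CCA, B->AC, C->D, D->BAC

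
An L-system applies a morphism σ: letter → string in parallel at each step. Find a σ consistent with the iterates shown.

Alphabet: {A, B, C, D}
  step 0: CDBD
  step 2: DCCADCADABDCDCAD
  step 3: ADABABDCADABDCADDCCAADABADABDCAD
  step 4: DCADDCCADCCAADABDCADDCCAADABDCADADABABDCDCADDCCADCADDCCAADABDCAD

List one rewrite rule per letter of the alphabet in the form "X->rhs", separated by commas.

A->DC, B->CA, C->AB, D->AD

  step 3 ⇒ step 4: ADABABDCADABDCADDCCAADABADABDCAD ⇒ DC·AD·DC·CA·DC·CA·AD·AB·DC·AD·DC·CA·AD·AB·DC·AD·AD·AB·AB·DC·DC·AD·DC·CA·DC·AD·DC·CA·AD·AB·DC·AD
    A ↦ DC
    B ↦ CA
    C ↦ AB
    D ↦ AD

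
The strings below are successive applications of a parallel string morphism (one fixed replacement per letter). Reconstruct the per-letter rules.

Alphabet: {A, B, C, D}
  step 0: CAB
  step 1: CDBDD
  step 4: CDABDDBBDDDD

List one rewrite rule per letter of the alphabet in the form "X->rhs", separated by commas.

  step 0 ⇒ step 1: CAB ⇒ CD·B·DD
    A ↦ B
    B ↦ DD
    C ↦ CD
    D ↦ A  (constrained at step 1)

A->B, B->DD, C->CD, D->A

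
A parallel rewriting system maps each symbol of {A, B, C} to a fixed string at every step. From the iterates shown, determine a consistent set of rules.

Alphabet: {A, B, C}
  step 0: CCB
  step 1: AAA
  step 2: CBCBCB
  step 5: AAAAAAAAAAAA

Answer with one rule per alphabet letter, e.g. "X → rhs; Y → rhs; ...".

A->CB, B->A, C->A

  step 1 ⇒ step 2: AAA ⇒ CB·CB·CB
    A ↦ CB
  step 0 ⇒ step 1: CCB ⇒ A·A·A
    B ↦ A
  step 0 ⇒ step 1: CCB ⇒ A·A·A
    C ↦ A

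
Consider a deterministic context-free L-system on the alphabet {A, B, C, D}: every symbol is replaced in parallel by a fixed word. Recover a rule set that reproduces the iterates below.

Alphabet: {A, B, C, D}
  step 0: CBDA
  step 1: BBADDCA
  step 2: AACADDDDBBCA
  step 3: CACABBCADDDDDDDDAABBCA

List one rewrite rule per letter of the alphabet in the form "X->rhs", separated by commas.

  step 2 ⇒ step 3: AACADDDDBBCA ⇒ CA·CA·BB·CA·DD·DD·DD·DD·A·A·BB·CA
    A ↦ CA
    B ↦ A
    C ↦ BB
    D ↦ DD

A->CA, B->A, C->BB, D->DD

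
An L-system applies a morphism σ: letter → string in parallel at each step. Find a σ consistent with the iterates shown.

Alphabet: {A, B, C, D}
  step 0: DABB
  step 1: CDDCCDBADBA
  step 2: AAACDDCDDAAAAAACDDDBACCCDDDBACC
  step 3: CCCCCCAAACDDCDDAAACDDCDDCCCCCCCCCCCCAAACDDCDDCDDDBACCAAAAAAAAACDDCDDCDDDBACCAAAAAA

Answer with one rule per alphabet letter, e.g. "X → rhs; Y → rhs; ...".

  step 2 ⇒ step 3: AAACDDCDDAAAAAACDDDBACCCDDDBACC ⇒ CC·CC·CC·AAA·CDD·CDD·AAA·CDD·CDD·CC·CC·CC·CC·CC·CC·AAA·CDD·CDD·CDD·DBA·CC·AAA·AAA·AAA·CDD·CDD·CDD·DBA·CC·AAA·AAA
    A ↦ CC
    B ↦ DBA
    C ↦ AAA
    D ↦ CDD

A->CC, B->DBA, C->AAA, D->CDD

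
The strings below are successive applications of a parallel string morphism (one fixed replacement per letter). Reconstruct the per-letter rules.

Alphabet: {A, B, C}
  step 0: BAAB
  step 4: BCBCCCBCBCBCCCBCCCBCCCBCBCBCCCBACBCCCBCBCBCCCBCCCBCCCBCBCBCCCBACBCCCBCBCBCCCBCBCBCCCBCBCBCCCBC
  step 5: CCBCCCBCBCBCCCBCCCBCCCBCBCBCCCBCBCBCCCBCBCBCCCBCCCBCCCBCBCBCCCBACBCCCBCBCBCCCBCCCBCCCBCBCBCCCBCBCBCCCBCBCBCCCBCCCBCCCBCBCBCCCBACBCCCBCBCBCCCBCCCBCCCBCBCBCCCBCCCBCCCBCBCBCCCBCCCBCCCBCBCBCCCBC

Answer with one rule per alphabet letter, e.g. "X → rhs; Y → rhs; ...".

  step 4 ⇒ step 5: BCBCCCBCBCBCCCBCCCBCCCBCBCBCCCBACBCCCBCBCBCCCBCCCBCCCBCBCBCCCBACBCCCBCBCBCCCBCBCBCCCBCBCBCCCBC ⇒ CC·BC·CC·BC·BC·BC·CC·BC·CC·BC·CC·BC·BC·BC·CC·BC·BC·BC·CC·BC·BC·BC·CC·BC·CC·BC·CC·BC·BC·BC·CC·BAC·BC·CC·BC·BC·BC·CC·BC·CC·BC·CC·BC·BC·BC·CC·BC·BC·BC·CC·BC·BC·BC·CC·BC·CC·BC·CC·BC·BC·BC·CC·BAC·BC·CC·BC·BC·BC·CC·BC·CC·BC·CC·BC·BC·BC·CC·BC·CC·BC·CC·BC·BC·BC·CC·BC·CC·BC·CC·BC·BC·BC·CC·BC
    A ↦ BAC
    B ↦ CC
    C ↦ BC

A->BAC, B->CC, C->BC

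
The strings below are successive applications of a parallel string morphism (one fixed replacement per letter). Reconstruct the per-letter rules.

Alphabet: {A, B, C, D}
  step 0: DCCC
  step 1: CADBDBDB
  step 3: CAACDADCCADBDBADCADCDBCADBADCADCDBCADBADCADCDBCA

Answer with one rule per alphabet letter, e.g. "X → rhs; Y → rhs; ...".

  step 0 ⇒ step 1: DCCC ⇒ CA·DB·DB·DB
    C ↦ DB
    D ↦ CA
    A ↦ ADC  (constrained at step 1)
    B ↦ ACD  (constrained at step 1)

A->ADC, B->ACD, C->DB, D->CA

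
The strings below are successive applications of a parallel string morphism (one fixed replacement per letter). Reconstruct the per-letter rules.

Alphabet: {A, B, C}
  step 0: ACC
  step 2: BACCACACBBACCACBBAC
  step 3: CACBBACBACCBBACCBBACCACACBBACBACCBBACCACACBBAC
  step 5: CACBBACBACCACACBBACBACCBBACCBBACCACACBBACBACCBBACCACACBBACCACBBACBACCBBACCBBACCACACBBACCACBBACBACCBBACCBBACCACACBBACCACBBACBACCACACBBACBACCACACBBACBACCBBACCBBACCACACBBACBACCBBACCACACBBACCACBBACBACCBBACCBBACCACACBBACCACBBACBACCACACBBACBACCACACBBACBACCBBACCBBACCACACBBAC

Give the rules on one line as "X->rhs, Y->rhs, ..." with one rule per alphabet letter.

  step 2 ⇒ step 3: BACCACACBBACCACBBAC ⇒ CA·CB·BAC·BAC·CB·BAC·CB·BAC·CA·CA·CB·BAC·BAC·CB·BAC·CA·CA·CB·BAC
    A ↦ CB
    B ↦ CA
    C ↦ BAC

A->CB, B->CA, C->BAC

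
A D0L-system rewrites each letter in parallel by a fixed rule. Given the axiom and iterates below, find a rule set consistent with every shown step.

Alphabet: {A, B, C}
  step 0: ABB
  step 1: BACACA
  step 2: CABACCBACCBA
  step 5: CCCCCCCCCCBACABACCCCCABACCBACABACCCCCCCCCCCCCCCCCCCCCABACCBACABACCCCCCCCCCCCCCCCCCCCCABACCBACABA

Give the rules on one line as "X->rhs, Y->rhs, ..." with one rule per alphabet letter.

A->BA, B->CA, C->CC

  step 1 ⇒ step 2: BACACA ⇒ CA·BA·CC·BA·CC·BA
    A ↦ BA
    B ↦ CA
    C ↦ CC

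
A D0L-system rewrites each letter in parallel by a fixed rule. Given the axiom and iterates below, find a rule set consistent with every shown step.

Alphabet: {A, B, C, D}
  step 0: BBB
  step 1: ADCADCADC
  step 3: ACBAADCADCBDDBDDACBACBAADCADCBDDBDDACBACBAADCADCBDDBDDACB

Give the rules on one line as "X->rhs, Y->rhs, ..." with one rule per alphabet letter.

A->ACB, B->ADC, C->A, D->BDD

  step 0 ⇒ step 1: BBB ⇒ ADC·ADC·ADC
    B ↦ ADC
    A ↦ ACB  (constrained at step 1)
    C ↦ A  (constrained at step 1)
    D ↦ BDD  (constrained at step 1)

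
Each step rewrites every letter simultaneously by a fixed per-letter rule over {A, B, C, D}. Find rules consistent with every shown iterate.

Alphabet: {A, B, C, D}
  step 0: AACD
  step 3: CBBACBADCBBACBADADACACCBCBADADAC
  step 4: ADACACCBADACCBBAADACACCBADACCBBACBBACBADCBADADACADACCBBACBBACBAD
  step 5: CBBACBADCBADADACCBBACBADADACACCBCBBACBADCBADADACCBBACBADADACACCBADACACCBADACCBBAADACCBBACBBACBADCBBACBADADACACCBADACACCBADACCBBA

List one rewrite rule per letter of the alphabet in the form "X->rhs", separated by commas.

A->CB, B->AC, C->AD, D->BA

  step 4 ⇒ step 5: ADACACCBADACCBBAADACACCBADACCBBACBBACBADCBADADACADACCBBACBBACBAD ⇒ CB·BA·CB·AD·CB·AD·AD·AC·CB·BA·CB·AD·AD·AC·AC·CB·CB·BA·CB·AD·CB·AD·AD·AC·CB·BA·CB·AD·AD·AC·AC·CB·AD·AC·AC·CB·AD·AC·CB·BA·AD·AC·CB·BA·CB·BA·CB·AD·CB·BA·CB·AD·AD·AC·AC·CB·AD·AC·AC·CB·AD·AC·CB·BA
    A ↦ CB
    B ↦ AC
    C ↦ AD
    D ↦ BA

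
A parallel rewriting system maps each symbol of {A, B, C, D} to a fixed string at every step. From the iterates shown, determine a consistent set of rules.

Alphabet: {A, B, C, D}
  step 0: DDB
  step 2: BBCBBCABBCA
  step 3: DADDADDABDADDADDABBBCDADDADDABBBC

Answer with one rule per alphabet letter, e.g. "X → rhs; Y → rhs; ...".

A->BBC, B->DAD, C->DAB, D->A

  step 2 ⇒ step 3: BBCBBCABBCA ⇒ DAD·DAD·DAB·DAD·DAD·DAB·BBC·DAD·DAD·DAB·BBC
    A ↦ BBC
    B ↦ DAD
    C ↦ DAB
    D ↦ A  (constrained at step 0)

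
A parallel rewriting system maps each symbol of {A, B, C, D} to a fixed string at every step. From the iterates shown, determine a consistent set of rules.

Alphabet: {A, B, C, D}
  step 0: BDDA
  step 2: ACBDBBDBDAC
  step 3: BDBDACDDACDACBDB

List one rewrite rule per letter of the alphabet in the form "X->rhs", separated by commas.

  step 2 ⇒ step 3: ACBDBBDBDAC ⇒ BD·B·D·AC·D·D·AC·D·AC·BD·B
    A ↦ BD
    B ↦ D
    C ↦ B
    D ↦ AC

A->BD, B->D, C->B, D->AC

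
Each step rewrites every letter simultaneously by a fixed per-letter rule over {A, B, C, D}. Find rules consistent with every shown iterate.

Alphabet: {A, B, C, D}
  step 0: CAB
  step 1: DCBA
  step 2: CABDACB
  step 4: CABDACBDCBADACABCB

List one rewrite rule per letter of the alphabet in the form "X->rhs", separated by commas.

  step 1 ⇒ step 2: DCBA ⇒ CAB·D·A·CB
    A ↦ CB
    B ↦ A
    C ↦ D
    D ↦ CAB

A->CB, B->A, C->D, D->CAB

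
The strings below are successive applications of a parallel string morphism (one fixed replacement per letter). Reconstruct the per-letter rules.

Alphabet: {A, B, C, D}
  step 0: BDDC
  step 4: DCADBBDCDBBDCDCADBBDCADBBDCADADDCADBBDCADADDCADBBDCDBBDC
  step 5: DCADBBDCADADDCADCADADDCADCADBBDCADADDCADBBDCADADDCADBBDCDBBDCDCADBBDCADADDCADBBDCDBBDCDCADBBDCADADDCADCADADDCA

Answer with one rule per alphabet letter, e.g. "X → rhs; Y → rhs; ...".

A->DBB, B->AD, C->A, D->DC

  step 4 ⇒ step 5: DCADBBDCDBBDCDCADBBDCADBBDCADADDCADBBDCADADDCADBBDCDBBDC ⇒ DC·A·DBB·DC·AD·AD·DC·A·DC·AD·AD·DC·A·DC·A·DBB·DC·AD·AD·DC·A·DBB·DC·AD·AD·DC·A·DBB·DC·DBB·DC·DC·A·DBB·DC·AD·AD·DC·A·DBB·DC·DBB·DC·DC·A·DBB·DC·AD·AD·DC·A·DC·AD·AD·DC·A
    A ↦ DBB
    B ↦ AD
    C ↦ A
    D ↦ DC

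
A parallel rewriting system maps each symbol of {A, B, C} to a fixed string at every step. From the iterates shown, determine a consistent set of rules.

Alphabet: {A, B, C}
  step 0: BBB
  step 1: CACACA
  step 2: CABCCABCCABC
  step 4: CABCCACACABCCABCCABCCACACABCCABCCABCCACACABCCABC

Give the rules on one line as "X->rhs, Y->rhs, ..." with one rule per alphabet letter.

  step 1 ⇒ step 2: CACACA ⇒ CA·BC·CA·BC·CA·BC
    A ↦ BC
    C ↦ CA
  step 0 ⇒ step 1: BBB ⇒ CA·CA·CA
    B ↦ CA

A->BC, B->CA, C->CA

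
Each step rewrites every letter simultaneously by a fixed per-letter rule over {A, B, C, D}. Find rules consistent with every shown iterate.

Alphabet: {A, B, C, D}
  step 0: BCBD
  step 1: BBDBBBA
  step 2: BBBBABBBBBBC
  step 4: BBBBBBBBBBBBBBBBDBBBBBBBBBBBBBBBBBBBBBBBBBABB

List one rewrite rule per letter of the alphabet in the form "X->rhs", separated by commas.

  step 1 ⇒ step 2: BBDBBBA ⇒ BB·BB·A·BB·BB·BB·C
    A ↦ C
    B ↦ BB
    D ↦ A
  step 0 ⇒ step 1: BCBD ⇒ BB·DB·BB·A
    C ↦ DB

A->C, B->BB, C->DB, D->A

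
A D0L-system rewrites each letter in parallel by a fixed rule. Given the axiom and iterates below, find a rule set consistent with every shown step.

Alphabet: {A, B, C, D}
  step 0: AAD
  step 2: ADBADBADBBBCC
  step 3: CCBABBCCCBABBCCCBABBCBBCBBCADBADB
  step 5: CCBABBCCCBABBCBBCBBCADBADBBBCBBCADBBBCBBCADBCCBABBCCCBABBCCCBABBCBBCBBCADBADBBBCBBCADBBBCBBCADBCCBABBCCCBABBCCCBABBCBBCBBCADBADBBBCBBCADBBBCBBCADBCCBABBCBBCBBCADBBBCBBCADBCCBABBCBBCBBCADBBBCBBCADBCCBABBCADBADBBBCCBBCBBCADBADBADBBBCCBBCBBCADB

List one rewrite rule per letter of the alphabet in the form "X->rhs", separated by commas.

  step 2 ⇒ step 3: ADBADBADBBBCC ⇒ C·CBA·BBC·C·CBA·BBC·C·CBA·BBC·BBC·BBC·ADB·ADB
    A ↦ C
    B ↦ BBC
    C ↦ ADB
    D ↦ CBA

A->C, B->BBC, C->ADB, D->CBA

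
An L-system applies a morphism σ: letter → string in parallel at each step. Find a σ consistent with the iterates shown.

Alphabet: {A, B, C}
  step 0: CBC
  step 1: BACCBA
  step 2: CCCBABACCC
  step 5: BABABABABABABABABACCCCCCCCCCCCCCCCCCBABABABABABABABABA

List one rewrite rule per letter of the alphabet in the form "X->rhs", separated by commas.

  step 1 ⇒ step 2: BACCBA ⇒ CC·C·BA·BA·CC·C
    A ↦ C
    B ↦ CC
    C ↦ BA

A->C, B->CC, C->BA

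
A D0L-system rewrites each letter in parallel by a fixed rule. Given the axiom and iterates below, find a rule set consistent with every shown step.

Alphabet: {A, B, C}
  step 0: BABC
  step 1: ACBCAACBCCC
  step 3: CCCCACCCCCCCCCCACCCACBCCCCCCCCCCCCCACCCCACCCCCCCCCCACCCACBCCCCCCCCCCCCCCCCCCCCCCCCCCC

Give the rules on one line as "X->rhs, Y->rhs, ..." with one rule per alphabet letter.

A->CA, B->ACB, C->CCC

  step 0 ⇒ step 1: BABC ⇒ ACB·CA·ACB·CCC
    A ↦ CA
    B ↦ ACB
    C ↦ CCC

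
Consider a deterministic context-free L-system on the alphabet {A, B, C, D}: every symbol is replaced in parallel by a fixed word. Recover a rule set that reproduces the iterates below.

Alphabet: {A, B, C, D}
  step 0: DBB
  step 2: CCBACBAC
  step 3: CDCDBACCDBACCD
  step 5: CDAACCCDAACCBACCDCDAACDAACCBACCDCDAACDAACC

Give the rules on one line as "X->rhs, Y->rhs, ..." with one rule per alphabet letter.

  step 2 ⇒ step 3: CCBACBAC ⇒ CD·CD·BA·C·CD·BA·C·CD
    A ↦ C
    B ↦ BA
    C ↦ CD
    D ↦ AA  (constrained at step 0)

A->C, B->BA, C->CD, D->AA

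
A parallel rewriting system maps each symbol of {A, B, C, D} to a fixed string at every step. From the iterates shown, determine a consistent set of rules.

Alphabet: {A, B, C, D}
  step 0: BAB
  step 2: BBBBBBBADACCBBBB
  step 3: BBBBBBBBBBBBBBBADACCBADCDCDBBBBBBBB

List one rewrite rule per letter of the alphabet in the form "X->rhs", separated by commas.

A->BAD, B->BB, C->CD, D->ACC

  step 2 ⇒ step 3: BBBBBBBADACCBBBB ⇒ BB·BB·BB·BB·BB·BB·BB·BAD·ACC·BAD·CD·CD·BB·BB·BB·BB
    A ↦ BAD
    B ↦ BB
    C ↦ CD
    D ↦ ACC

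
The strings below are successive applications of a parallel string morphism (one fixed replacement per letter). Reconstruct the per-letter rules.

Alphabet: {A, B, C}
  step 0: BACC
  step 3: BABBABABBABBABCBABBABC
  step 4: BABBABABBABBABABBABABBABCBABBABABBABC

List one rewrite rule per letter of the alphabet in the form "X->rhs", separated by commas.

A->B, B->BA, C->BC

  step 3 ⇒ step 4: BABBABABBABBABCBABBABC ⇒ BA·B·BA·BA·B·BA·B·BA·BA·B·BA·BA·B·BA·BC·BA·B·BA·BA·B·BA·BC
    A ↦ B
    B ↦ BA
    C ↦ BC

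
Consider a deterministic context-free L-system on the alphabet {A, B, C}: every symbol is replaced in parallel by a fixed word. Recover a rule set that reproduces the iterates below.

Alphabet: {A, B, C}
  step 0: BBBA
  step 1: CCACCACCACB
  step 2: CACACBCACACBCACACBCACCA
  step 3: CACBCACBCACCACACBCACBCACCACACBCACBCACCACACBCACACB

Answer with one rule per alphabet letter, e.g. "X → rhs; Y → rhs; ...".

A->CB, B->CCA, C->CA

  step 2 ⇒ step 3: CACACBCACACBCACACBCACCA ⇒ CA·CB·CA·CB·CA·CCA·CA·CB·CA·CB·CA·CCA·CA·CB·CA·CB·CA·CCA·CA·CB·CA·CA·CB
    A ↦ CB
    B ↦ CCA
    C ↦ CA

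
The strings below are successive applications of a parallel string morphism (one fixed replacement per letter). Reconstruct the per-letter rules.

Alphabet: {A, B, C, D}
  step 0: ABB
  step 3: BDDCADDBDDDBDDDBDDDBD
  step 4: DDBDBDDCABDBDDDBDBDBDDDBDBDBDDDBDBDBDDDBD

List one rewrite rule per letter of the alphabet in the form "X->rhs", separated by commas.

A->CA, B->DD, C->D, D->BD

  step 3 ⇒ step 4: BDDCADDBDDDBDDDBDDDBD ⇒ DD·BD·BD·D·CA·BD·BD·DD·BD·BD·BD·DD·BD·BD·BD·DD·BD·BD·BD·DD·BD
    A ↦ CA
    B ↦ DD
    C ↦ D
    D ↦ BD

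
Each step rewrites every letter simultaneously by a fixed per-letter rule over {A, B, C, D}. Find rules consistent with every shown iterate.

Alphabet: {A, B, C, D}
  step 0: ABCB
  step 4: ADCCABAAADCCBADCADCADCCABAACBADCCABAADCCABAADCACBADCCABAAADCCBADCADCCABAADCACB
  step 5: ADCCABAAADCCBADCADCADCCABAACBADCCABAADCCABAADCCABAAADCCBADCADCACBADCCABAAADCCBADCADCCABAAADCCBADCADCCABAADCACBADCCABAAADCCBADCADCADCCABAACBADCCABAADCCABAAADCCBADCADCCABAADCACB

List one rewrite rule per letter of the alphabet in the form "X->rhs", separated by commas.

A->ADC, B->CB, C->A, D->CAB

  step 4 ⇒ step 5: ADCCABAAADCCBADCADCADCCABAACBADCCABAADCCABAADCACBADCCABAAADCCBADCADCCABAADCACB ⇒ ADC·CAB·A·A·ADC·CB·ADC·ADC·ADC·CAB·A·A·CB·ADC·CAB·A·ADC·CAB·A·ADC·CAB·A·A·ADC·CB·ADC·ADC·A·CB·ADC·CAB·A·A·ADC·CB·ADC·ADC·CAB·A·A·ADC·CB·ADC·ADC·CAB·A·ADC·A·CB·ADC·CAB·A·A·ADC·CB·ADC·ADC·ADC·CAB·A·A·CB·ADC·CAB·A·ADC·CAB·A·A·ADC·CB·ADC·ADC·CAB·A·ADC·A·CB
    A ↦ ADC
    B ↦ CB
    C ↦ A
    D ↦ CAB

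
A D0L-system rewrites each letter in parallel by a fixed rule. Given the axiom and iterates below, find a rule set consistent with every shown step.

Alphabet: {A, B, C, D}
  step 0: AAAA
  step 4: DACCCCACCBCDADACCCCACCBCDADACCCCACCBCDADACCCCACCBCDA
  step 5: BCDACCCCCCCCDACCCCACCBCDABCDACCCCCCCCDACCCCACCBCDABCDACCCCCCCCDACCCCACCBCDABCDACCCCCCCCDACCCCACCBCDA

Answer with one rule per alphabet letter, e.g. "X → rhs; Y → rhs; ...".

A->DA, B->A, C->CC, D->BC

  step 4 ⇒ step 5: DACCCCACCBCDADACCCCACCBCDADACCCCACCBCDADACCCCACCBCDA ⇒ BC·DA·CC·CC·CC·CC·DA·CC·CC·A·CC·BC·DA·BC·DA·CC·CC·CC·CC·DA·CC·CC·A·CC·BC·DA·BC·DA·CC·CC·CC·CC·DA·CC·CC·A·CC·BC·DA·BC·DA·CC·CC·CC·CC·DA·CC·CC·A·CC·BC·DA
    A ↦ DA
    B ↦ A
    C ↦ CC
    D ↦ BC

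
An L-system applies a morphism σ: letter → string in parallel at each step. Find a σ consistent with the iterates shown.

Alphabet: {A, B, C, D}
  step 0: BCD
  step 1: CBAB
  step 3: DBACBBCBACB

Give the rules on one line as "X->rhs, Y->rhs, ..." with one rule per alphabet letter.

A->DB, B->CB, C->A, D->B

  step 0 ⇒ step 1: BCD ⇒ CB·A·B
    B ↦ CB
    C ↦ A
    D ↦ B
    A ↦ DB  (constrained at step 1)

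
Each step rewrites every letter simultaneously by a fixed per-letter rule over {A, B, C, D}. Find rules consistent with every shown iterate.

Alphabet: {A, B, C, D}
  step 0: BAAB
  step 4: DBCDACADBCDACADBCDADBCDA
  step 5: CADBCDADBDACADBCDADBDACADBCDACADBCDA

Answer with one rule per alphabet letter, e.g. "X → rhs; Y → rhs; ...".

A->DA, B->A, C->DB, D->C

  step 4 ⇒ step 5: DBCDACADBCDACADBCDADBCDA ⇒ C·A·DB·C·DA·DB·DA·C·A·DB·C·DA·DB·DA·C·A·DB·C·DA·C·A·DB·C·DA
    A ↦ DA
    B ↦ A
    C ↦ DB
    D ↦ C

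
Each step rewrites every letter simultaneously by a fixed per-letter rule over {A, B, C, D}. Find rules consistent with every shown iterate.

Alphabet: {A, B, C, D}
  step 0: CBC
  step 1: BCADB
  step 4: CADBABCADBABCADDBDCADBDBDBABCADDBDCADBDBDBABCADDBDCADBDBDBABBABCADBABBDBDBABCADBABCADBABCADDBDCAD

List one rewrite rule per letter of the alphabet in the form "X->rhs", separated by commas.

A->DBD, B->CAD, C->B, D->BAB

  step 0 ⇒ step 1: CBC ⇒ B·CAD·B
    B ↦ CAD
    C ↦ B
    A ↦ DBD  (constrained at step 1)
    D ↦ BAB  (constrained at step 1)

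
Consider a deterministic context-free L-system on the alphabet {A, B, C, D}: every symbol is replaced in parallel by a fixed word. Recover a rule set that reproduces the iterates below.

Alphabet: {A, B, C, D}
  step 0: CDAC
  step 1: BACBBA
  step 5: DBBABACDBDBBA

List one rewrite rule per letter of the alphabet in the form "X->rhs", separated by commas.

  step 0 ⇒ step 1: CDAC ⇒ BA·C·B·BA
    A ↦ B
    C ↦ BA
    D ↦ C
    B ↦ D  (constrained at step 1)

A->B, B->D, C->BA, D->C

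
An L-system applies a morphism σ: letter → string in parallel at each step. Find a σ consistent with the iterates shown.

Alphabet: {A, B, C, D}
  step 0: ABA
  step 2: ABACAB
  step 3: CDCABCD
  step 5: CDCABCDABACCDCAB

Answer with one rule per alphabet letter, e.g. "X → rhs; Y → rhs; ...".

A->C, B->D, C->AB, D->AC

  step 2 ⇒ step 3: ABACAB ⇒ C·D·C·AB·C·D
    A ↦ C
    B ↦ D
    C ↦ AB
    D ↦ AC  (constrained at step 3)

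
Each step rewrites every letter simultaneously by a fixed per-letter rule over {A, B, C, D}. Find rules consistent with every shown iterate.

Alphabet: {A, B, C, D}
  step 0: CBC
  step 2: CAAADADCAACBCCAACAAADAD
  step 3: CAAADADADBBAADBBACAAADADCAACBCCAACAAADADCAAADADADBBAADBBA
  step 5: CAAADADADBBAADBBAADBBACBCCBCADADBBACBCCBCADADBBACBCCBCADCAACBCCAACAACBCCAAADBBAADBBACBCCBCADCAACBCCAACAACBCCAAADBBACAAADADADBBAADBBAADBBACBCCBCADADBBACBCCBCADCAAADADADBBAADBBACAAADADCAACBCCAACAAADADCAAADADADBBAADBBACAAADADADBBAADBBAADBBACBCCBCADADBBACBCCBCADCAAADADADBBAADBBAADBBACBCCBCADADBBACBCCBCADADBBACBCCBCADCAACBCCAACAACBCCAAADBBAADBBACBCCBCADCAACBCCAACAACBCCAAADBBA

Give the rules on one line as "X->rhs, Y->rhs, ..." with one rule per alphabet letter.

A->AD, B->CBC, C->CAA, D->BBA

  step 2 ⇒ step 3: CAAADADCAACBCCAACAAADAD ⇒ CAA·AD·AD·AD·BBA·AD·BBA·CAA·AD·AD·CAA·CBC·CAA·CAA·AD·AD·CAA·AD·AD·AD·BBA·AD·BBA
    A ↦ AD
    B ↦ CBC
    C ↦ CAA
    D ↦ BBA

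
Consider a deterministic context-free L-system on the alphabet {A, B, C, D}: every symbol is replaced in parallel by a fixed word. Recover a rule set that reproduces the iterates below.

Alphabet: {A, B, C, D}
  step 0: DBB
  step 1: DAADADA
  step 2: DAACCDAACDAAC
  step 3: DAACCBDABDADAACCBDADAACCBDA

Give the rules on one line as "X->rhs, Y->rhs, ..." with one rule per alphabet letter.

  step 2 ⇒ step 3: DAACCDAACDAAC ⇒ DAA·C·C·BDA·BDA·DAA·C·C·BDA·DAA·C·C·BDA
    A ↦ C
    C ↦ BDA
    D ↦ DAA
  step 0 ⇒ step 1: DBB ⇒ DAA·DA·DA
    B ↦ DA

A->C, B->DA, C->BDA, D->DAA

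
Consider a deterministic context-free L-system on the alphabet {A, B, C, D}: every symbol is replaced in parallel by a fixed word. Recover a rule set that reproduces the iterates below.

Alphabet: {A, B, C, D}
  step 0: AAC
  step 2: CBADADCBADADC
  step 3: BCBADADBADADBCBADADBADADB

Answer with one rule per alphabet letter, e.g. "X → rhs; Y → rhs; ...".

  step 2 ⇒ step 3: CBADADCBADADC ⇒ B·C·BAD·AD·BAD·AD·B·C·BAD·AD·BAD·AD·B
    A ↦ BAD
    B ↦ C
    C ↦ B
    D ↦ AD

A->BAD, B->C, C->B, D->AD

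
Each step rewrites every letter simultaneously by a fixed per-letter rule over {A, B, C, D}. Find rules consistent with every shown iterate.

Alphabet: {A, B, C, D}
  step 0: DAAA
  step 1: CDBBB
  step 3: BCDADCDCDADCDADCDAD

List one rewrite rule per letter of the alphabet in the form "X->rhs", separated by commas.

  step 0 ⇒ step 1: DAAA ⇒ CD·B·B·B
    A ↦ B
    D ↦ CD
    B ↦ DC  (constrained at step 1)
    C ↦ AD  (constrained at step 1)

A->B, B->DC, C->AD, D->CD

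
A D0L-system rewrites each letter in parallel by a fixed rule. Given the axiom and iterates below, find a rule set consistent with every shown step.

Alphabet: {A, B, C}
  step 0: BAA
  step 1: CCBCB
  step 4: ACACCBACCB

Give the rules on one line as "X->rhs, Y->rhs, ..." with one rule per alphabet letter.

  step 0 ⇒ step 1: BAA ⇒ C·CB·CB
    A ↦ CB
    B ↦ C
    C ↦ A  (constrained at step 1)

A->CB, B->C, C->A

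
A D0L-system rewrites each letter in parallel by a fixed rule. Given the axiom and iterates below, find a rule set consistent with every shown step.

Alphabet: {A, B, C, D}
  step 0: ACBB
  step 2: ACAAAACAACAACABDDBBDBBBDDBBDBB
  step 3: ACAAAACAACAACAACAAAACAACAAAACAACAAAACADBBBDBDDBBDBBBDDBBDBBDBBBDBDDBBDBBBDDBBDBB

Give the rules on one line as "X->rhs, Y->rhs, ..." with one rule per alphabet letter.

  step 2 ⇒ step 3: ACAAAACAACAACABDDBBDBBBDDBBDBB ⇒ ACA·AA·ACA·ACA·ACA·ACA·AA·ACA·ACA·AA·ACA·ACA·AA·ACA·DBB·BD·BD·DBB·DBB·BD·DBB·DBB·DBB·BD·BD·DBB·DBB·BD·DBB·DBB
    A ↦ ACA
    B ↦ DBB
    C ↦ AA
    D ↦ BD

A->ACA, B->DBB, C->AA, D->BD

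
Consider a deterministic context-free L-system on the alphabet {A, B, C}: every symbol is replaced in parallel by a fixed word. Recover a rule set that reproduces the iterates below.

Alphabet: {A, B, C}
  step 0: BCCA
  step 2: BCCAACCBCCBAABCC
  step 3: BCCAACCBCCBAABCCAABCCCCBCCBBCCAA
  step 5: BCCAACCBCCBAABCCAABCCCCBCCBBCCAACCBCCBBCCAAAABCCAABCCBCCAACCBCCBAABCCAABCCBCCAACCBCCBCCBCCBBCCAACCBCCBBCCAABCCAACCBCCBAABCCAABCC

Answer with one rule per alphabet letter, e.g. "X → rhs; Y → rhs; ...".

  step 2 ⇒ step 3: BCCAACCBCCBAABCC ⇒ BCC·A·A·CCB·CCB·A·A·BCC·A·A·BCC·CCB·CCB·BCC·A·A
    A ↦ CCB
    B ↦ BCC
    C ↦ A

A->CCB, B->BCC, C->A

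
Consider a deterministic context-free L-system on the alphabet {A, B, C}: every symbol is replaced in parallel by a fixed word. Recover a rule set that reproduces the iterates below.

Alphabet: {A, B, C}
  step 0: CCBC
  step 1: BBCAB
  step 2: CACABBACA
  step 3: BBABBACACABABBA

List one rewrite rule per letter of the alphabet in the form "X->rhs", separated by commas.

  step 2 ⇒ step 3: CACABBACA ⇒ B·BA·B·BA·CA·CA·BA·B·BA
    A ↦ BA
    B ↦ CA
    C ↦ B

A->BA, B->CA, C->B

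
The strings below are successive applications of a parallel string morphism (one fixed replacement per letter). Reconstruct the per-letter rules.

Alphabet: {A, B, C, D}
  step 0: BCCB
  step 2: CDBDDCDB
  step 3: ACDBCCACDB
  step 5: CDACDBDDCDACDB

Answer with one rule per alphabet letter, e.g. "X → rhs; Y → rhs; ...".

A->D, B->DB, C->A, D->C

  step 2 ⇒ step 3: CDBDDCDB ⇒ A·C·DB·C·C·A·C·DB
    B ↦ DB
    C ↦ A
    D ↦ C
    A ↦ D  (constrained at step 3)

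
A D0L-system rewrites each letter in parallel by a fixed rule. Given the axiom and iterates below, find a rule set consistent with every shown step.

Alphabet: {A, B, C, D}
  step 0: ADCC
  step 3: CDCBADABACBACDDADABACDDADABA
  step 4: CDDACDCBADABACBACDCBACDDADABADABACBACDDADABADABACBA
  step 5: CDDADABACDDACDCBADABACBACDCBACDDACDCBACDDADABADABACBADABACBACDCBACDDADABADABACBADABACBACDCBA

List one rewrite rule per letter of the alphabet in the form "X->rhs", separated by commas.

A->BA, B->C, C->CD, D->DA

  step 4 ⇒ step 5: CDDACDCBADABACBACDCBACDDADABADABACBACDDADABADABACBA ⇒ CD·DA·DA·BA·CD·DA·CD·C·BA·DA·BA·C·BA·CD·C·BA·CD·DA·CD·C·BA·CD·DA·DA·BA·DA·BA·C·BA·DA·BA·C·BA·CD·C·BA·CD·DA·DA·BA·DA·BA·C·BA·DA·BA·C·BA·CD·C·BA
    A ↦ BA
    B ↦ C
    C ↦ CD
    D ↦ DA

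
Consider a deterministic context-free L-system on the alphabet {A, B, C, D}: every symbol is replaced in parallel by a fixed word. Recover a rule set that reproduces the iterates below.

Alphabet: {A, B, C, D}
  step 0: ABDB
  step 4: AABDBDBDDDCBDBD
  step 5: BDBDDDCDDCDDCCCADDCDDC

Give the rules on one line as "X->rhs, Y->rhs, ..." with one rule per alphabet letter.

A->BD, B->DD, C->A, D->C

  step 4 ⇒ step 5: AABDBDBDDDCBDBD ⇒ BD·BD·DD·C·DD·C·DD·C·C·C·A·DD·C·DD·C
    A ↦ BD
    B ↦ DD
    C ↦ A
    D ↦ C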